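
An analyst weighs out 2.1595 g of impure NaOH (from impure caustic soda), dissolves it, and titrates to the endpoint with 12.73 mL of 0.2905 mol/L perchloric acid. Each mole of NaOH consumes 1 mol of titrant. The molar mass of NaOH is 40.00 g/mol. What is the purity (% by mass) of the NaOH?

n(HClO4) = 0.2905 x 0.01273 = 0.003698 mol.
n(NaOH) = 0.003698 / 1 = 0.003698 mol.
mass of NaOH = 0.003698 x 40.00 = 0.1479 g.
% purity = 0.1479 / 2.1595 x 100 = 6.85%.

6.85%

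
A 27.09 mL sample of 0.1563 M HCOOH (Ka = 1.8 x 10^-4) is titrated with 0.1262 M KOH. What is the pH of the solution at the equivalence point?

8.29

n(HCOOH) = 0.1563 x 0.02709 = 0.004234 mol; V(KOH) at equivalence = 0.004234/0.1262 = 0.03355 L.
At equivalence all the acid is converted to HCOO-; total volume = 0.02709 + 0.03355 = 0.06064 L, so [HCOO-] = 0.004234/0.06064 = 0.06982 M.
Kb = Kw/Ka = 1.0e-14 / 1.8 x 10^-4 = 5.56e-11.
[OH^-] = sqrt(Kb x [HCOO-]) = sqrt(5.56e-11 x 0.06982) = 1.97e-6 M.
pOH = 5.71, so pH = 14.00 - 5.71 = 8.29.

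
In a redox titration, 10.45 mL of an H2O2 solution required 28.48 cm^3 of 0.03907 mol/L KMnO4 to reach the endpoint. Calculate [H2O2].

n(KMnO4) = 0.03907 x 0.02848 = 0.001113 mol.
From the balanced equation, 2 mol KMnO4 reacts with 5 mol H2O2, so n(H2O2) = 0.001113 x 5/2 = 0.002782 mol.
[H2O2] = 0.002782 / 0.01045 L = 0.266 M.

0.266 M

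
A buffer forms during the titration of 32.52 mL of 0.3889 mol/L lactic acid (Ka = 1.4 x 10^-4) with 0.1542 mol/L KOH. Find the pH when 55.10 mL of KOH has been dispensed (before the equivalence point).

4.16

Initial n(HC3H5O3) = 0.3889 x 0.03252 = 0.01265 mol.
n(KOH) added = 0.1542 x 0.05510 = 0.008496 mol, converting that many moles of HC3H5O3 to C3H5O3-.
Remaining n(HC3H5O3) = 0.004151 mol; n(C3H5O3-) = 0.008496 mol.
By Henderson-Hasselbalch, pH = pKa + log([A^-]/[HA]) = 3.85 + log(0.008496/0.004151) = 3.85 + (+0.31) = 4.16.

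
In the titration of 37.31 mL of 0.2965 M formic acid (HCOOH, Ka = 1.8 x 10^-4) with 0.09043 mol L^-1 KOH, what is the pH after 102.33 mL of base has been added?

Initial n(HCOOH) = 0.2965 x 0.03731 = 0.01106 mol.
n(KOH) added = 0.09043 x 0.1023 = 0.009254 mol, converting that many moles of HCOOH to HCOO-.
Remaining n(HCOOH) = 0.001809 mol; n(HCOO-) = 0.009254 mol.
By Henderson-Hasselbalch, pH = pKa + log([A^-]/[HA]) = 3.74 + log(0.009254/0.001809) = 3.74 + (+0.71) = 4.45.

4.45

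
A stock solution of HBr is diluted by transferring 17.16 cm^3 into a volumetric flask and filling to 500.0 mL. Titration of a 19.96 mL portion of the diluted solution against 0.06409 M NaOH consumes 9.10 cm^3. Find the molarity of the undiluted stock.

0.851 M

n(NaOH) = 0.06409 x 0.009100 = 0.0005832 mol.
n(HBr) in the aliquot = 0.0005832 mol.
[diluted HBr] = 0.0005832 / 0.01996 = 0.02922 M.
Dilution factor = 500.0/17.16 = 29.14, so [stock] = 0.02922 x 29.14 = 0.851 M.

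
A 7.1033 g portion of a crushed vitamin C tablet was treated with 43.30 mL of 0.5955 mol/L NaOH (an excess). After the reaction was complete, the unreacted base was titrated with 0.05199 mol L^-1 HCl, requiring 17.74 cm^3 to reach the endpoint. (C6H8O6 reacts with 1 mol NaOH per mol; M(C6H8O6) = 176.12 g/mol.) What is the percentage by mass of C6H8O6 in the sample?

Total n(NaOH) added = 0.5955 x 0.04330 = 0.02579 mol.
n(HCl) used = 0.05199 x 0.01774 = 0.0009223 mol, which equals the excess n(NaOH).
So n(NaOH) consumed by the sample = 0.02579 - 0.0009223 = 0.02486 mol.
n(C6H8O6) = 0.02486 / 1 = 0.02486 mol.
mass C6H8O6 = 0.02486 x 176.12 = 4.379 g, so %C6H8O6 = 4.379/7.1033 x 100 = 61.6%.

61.6%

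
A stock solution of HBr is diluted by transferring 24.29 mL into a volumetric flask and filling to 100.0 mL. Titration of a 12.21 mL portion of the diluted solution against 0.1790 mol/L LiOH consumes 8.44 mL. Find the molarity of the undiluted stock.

n(LiOH) = 0.1790 x 0.008440 = 0.001511 mol.
n(HBr) in the aliquot = 0.001511 mol.
[diluted HBr] = 0.001511 / 0.01221 = 0.1237 M.
Dilution factor = 100.0/24.29 = 4.117, so [stock] = 0.1237 x 4.117 = 0.509 M.

0.509 M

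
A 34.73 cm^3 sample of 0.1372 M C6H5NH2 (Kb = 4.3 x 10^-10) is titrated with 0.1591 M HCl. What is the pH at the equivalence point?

2.88

n(C6H5NH2) = 0.1372 x 0.03473 = 0.004765 mol; V(HCl) at equivalence = 0.004765/0.1591 = 0.02995 L.
At equivalence the base is fully converted to C6H5NH3+; total volume = 0.06468 L, so [C6H5NH3+] = 0.004765/0.06468 = 0.07367 M.
Ka(C6H5NH3+) = Kw/Kb = 1.0e-14 / 4.3 x 10^-10 = 2.33e-5.
[H^+] = sqrt(Ka x [C6H5NH3+]) = sqrt(2.33e-5 x 0.07367) = 0.00131 M.
pH = -log(0.00131) = 2.88.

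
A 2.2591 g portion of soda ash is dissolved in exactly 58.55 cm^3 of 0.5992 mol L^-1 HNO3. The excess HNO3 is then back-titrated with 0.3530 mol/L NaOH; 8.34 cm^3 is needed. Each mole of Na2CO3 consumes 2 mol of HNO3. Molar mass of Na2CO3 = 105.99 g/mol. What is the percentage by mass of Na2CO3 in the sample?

75.4%

Total n(HNO3) added = 0.5992 x 0.05855 = 0.03508 mol.
n(NaOH) used = 0.3530 x 0.008340 = 0.002944 mol, which equals the excess n(HNO3).
So n(HNO3) consumed by the sample = 0.03508 - 0.002944 = 0.03214 mol.
n(Na2CO3) = 0.03214 / 2 = 0.01607 mol.
mass Na2CO3 = 0.01607 x 105.99 = 1.703 g, so %Na2CO3 = 1.703/2.2591 x 100 = 75.4%.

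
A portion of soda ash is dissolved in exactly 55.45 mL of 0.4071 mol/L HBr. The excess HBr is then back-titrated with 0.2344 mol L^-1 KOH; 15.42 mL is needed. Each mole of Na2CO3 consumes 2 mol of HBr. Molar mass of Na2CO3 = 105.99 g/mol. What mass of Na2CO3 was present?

Total n(HBr) added = 0.4071 x 0.05545 = 0.02257 mol.
n(KOH) used = 0.2344 x 0.01542 = 0.003614 mol, which equals the excess n(HBr).
So n(HBr) consumed by the sample = 0.02257 - 0.003614 = 0.01896 mol.
n(Na2CO3) = 0.01896 / 2 = 0.009480 mol.
mass = 0.009480 mol x 105.99 g/mol = 1.00 g.

1.00 g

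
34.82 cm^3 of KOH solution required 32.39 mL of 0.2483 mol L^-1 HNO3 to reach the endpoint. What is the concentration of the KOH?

0.231 M

n(HNO3) delivered = 0.2483 x 0.03239 = 0.008042 mol.
For a 1:1 reaction, n(KOH) = 0.008042 mol.
[KOH] = 0.008042 mol / 0.03482 L = 0.231 M.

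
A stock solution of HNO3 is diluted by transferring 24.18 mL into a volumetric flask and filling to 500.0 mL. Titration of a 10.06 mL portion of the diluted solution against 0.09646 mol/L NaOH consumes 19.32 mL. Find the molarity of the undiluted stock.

n(NaOH) = 0.09646 x 0.01932 = 0.001864 mol.
n(HNO3) in the aliquot = 0.001864 mol.
[diluted HNO3] = 0.001864 / 0.01006 = 0.1852 M.
Dilution factor = 500.0/24.18 = 20.68, so [stock] = 0.1852 x 20.68 = 3.83 M.

3.83 M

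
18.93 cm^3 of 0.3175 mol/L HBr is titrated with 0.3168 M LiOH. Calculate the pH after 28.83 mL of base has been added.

n(acid) = 0.3175 x 0.01893 = 0.006010 mol; n(LiOH) added = 0.3168 x 0.02883 = 0.009133 mol.
Base is in excess by 0.009133 - 0.006010 = 0.003123 mol in a total volume of 0.04776 L.
[OH^-] = 0.003123/0.04776 = 0.06539 M, so pOH = 1.18 and pH = 14.00 - 1.18 = 12.82.

12.82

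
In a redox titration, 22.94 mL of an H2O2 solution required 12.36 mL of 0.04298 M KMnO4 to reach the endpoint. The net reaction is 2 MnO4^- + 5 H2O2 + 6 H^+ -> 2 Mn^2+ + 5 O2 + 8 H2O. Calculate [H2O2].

n(KMnO4) = 0.04298 x 0.01236 = 0.0005312 mol.
From the balanced equation, 2 mol KMnO4 reacts with 5 mol H2O2, so n(H2O2) = 0.0005312 x 5/2 = 0.001328 mol.
[H2O2] = 0.001328 / 0.02294 L = 0.0579 M.

0.0579 M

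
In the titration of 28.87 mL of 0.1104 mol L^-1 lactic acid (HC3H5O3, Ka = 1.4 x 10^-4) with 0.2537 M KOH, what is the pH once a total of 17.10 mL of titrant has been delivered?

n(acid) = 0.1104 x 0.02887 = 0.003187 mol; n(KOH) added = 0.2537 x 0.01710 = 0.004338 mol.
Base is in excess by 0.004338 - 0.003187 = 0.001151 mol in a total volume of 0.04597 L.
[OH^-] = 0.001151/0.04597 = 0.02504 M, so pOH = 1.60 and pH = 14.00 - 1.60 = 12.40.

12.40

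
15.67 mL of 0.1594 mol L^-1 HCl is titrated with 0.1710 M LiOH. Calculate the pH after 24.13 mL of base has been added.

12.61

n(acid) = 0.1594 x 0.01567 = 0.002498 mol; n(LiOH) added = 0.1710 x 0.02413 = 0.004126 mol.
Base is in excess by 0.004126 - 0.002498 = 0.001628 mol in a total volume of 0.03980 L.
[OH^-] = 0.001628/0.03980 = 0.04092 M, so pOH = 1.39 and pH = 14.00 - 1.39 = 12.61.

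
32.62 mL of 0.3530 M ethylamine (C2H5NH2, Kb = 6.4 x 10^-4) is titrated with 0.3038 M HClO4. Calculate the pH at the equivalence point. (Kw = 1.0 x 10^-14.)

n(C2H5NH2) = 0.3530 x 0.03262 = 0.01151 mol; V(HClO4) at equivalence = 0.01151/0.3038 = 0.03790 L.
At equivalence the base is fully converted to C2H5NH3+; total volume = 0.07052 L, so [C2H5NH3+] = 0.01151/0.07052 = 0.1633 M.
Ka(C2H5NH3+) = Kw/Kb = 1.0e-14 / 6.4 x 10^-4 = 1.56e-11.
[H^+] = sqrt(Ka x [C2H5NH3+]) = sqrt(1.56e-11 x 0.1633) = 1.60e-6 M.
pH = -log(1.60e-6) = 5.80.

5.80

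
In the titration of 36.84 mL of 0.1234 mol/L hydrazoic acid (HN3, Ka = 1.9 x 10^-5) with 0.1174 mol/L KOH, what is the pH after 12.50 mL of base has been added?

Initial n(HN3) = 0.1234 x 0.03684 = 0.004546 mol.
n(KOH) added = 0.1174 x 0.01250 = 0.001468 mol, converting that many moles of HN3 to N3-.
Remaining n(HN3) = 0.003079 mol; n(N3-) = 0.001468 mol.
By Henderson-Hasselbalch, pH = pKa + log([A^-]/[HA]) = 4.72 + log(0.001468/0.003079) = 4.72 + (-0.32) = 4.40.

4.40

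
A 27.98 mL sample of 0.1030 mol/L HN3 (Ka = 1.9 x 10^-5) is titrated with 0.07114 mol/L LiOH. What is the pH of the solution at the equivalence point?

8.67

n(HN3) = 0.1030 x 0.02798 = 0.002882 mol; V(LiOH) at equivalence = 0.002882/0.07114 = 0.04051 L.
At equivalence all the acid is converted to N3-; total volume = 0.02798 + 0.04051 = 0.06849 L, so [N3-] = 0.002882/0.06849 = 0.04208 M.
Kb = Kw/Ka = 1.0e-14 / 1.9 x 10^-5 = 5.26e-10.
[OH^-] = sqrt(Kb x [N3-]) = sqrt(5.26e-10 x 0.04208) = 4.71e-6 M.
pOH = 5.33, so pH = 14.00 - 5.33 = 8.67.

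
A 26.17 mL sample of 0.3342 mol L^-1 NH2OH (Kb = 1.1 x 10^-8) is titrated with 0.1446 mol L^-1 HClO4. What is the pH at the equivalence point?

n(NH2OH) = 0.3342 x 0.02617 = 0.008746 mol; V(HClO4) at equivalence = 0.008746/0.1446 = 0.06048 L.
At equivalence the base is fully converted to NH3OH+; total volume = 0.08665 L, so [NH3OH+] = 0.008746/0.08665 = 0.1009 M.
Ka(NH3OH+) = Kw/Kb = 1.0e-14 / 1.1 x 10^-8 = 9.09e-7.
[H^+] = sqrt(Ka x [NH3OH+]) = sqrt(9.09e-7 x 0.1009) = 0.000303 M.
pH = -log(0.000303) = 3.52.

3.52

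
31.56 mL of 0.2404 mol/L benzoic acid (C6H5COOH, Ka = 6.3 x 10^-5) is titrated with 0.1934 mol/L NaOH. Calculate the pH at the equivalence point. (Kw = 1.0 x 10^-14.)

n(C6H5COOH) = 0.2404 x 0.03156 = 0.007587 mol; V(NaOH) at equivalence = 0.007587/0.1934 = 0.03923 L.
At equivalence all the acid is converted to C6H5COO-; total volume = 0.03156 + 0.03923 = 0.07079 L, so [C6H5COO-] = 0.007587/0.07079 = 0.1072 M.
Kb = Kw/Ka = 1.0e-14 / 6.3 x 10^-5 = 1.59e-10.
[OH^-] = sqrt(Kb x [C6H5COO-]) = sqrt(1.59e-10 x 0.1072) = 4.12e-6 M.
pOH = 5.38, so pH = 14.00 - 5.38 = 8.62.

8.62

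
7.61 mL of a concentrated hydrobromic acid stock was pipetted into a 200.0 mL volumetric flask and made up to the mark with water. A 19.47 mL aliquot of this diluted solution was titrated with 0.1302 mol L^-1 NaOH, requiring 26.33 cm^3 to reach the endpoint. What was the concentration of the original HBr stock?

n(NaOH) = 0.1302 x 0.02633 = 0.003428 mol.
n(HBr) in the aliquot = 0.003428 mol.
[diluted HBr] = 0.003428 / 0.01947 = 0.1761 M.
Dilution factor = 200.0/7.610 = 26.28, so [stock] = 0.1761 x 26.28 = 4.63 M.

4.63 M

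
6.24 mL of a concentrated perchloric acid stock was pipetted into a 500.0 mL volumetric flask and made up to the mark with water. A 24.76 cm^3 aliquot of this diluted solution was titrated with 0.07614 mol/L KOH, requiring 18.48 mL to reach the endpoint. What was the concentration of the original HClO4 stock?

n(KOH) = 0.07614 x 0.01848 = 0.001407 mol.
n(HClO4) in the aliquot = 0.001407 mol.
[diluted HClO4] = 0.001407 / 0.02476 = 0.05683 M.
Dilution factor = 500.0/6.240 = 80.13, so [stock] = 0.05683 x 80.13 = 4.55 M.

4.55 M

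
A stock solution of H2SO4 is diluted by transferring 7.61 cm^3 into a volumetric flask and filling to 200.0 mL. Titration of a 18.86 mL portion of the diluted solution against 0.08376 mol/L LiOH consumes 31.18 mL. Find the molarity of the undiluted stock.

1.82 M

n(LiOH) = 0.08376 x 0.03118 = 0.002612 mol.
n(H2SO4) in the aliquot = 0.002612 x 1/2 = 0.001306 mol.
[diluted H2SO4] = 0.001306 / 0.01886 = 0.06924 M.
Dilution factor = 200.0/7.610 = 26.28, so [stock] = 0.06924 x 26.28 = 1.82 M.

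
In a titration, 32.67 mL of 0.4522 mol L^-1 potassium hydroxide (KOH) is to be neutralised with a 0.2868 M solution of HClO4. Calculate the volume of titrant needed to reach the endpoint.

51.5 mL

n(KOH) = 0.4522 mol/L x 0.03267 L = 0.01477 mol.
At equivalence n(HClO4) = n(KOH) = 0.01477 mol.
V(HClO4) = 0.01477 / 0.2868 = 0.05151 L = 51.5 mL.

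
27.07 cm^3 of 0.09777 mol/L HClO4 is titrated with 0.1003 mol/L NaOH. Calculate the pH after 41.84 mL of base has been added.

12.35

n(acid) = 0.09777 x 0.02707 = 0.002647 mol; n(NaOH) added = 0.1003 x 0.04184 = 0.004197 mol.
Base is in excess by 0.004197 - 0.002647 = 0.001550 mol in a total volume of 0.06891 L.
[OH^-] = 0.001550/0.06891 = 0.02249 M, so pOH = 1.65 and pH = 14.00 - 1.65 = 12.35.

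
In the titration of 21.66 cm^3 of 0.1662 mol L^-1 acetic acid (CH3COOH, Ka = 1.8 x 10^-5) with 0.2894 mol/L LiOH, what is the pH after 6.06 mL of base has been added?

Initial n(CH3COOH) = 0.1662 x 0.02166 = 0.003600 mol.
n(LiOH) added = 0.2894 x 0.006060 = 0.001754 mol, converting that many moles of CH3COOH to CH3COO-.
Remaining n(CH3COOH) = 0.001846 mol; n(CH3COO-) = 0.001754 mol.
By Henderson-Hasselbalch, pH = pKa + log([A^-]/[HA]) = 4.74 + log(0.001754/0.001846) = 4.74 + (-0.02) = 4.72.

4.72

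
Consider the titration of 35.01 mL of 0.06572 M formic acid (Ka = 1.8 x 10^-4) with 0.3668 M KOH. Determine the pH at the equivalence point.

8.25

n(HCOOH) = 0.06572 x 0.03501 = 0.002301 mol; V(KOH) at equivalence = 0.002301/0.3668 = 0.006273 L.
At equivalence all the acid is converted to HCOO-; total volume = 0.03501 + 0.006273 = 0.04128 L, so [HCOO-] = 0.002301/0.04128 = 0.05573 M.
Kb = Kw/Ka = 1.0e-14 / 1.8 x 10^-4 = 5.56e-11.
[OH^-] = sqrt(Kb x [HCOO-]) = sqrt(5.56e-11 x 0.05573) = 1.76e-6 M.
pOH = 5.75, so pH = 14.00 - 5.75 = 8.25.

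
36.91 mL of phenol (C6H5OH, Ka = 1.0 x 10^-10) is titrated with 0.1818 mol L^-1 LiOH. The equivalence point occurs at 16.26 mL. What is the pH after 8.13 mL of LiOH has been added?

10.00

8.13 mL is exactly half the equivalence volume (16.26/2), i.e. the half-equivalence point.
There, n(HA) = n(A^-), so pH = pKa = -log(1.0 x 10^-10) = 10.00.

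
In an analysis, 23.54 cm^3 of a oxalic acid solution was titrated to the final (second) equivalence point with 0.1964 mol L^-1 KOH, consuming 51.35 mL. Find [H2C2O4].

0.214 M

n(KOH) = 0.1964 x 0.05135 = 0.01009 mol.
At the final (second) equivalence point, 2 mol OH^- react per mol H2C2O4, so n(H2C2O4) = 0.01009 / 2 = 0.005043 mol.
[H2C2O4] = 0.005043 / 0.02354 L = 0.214 M.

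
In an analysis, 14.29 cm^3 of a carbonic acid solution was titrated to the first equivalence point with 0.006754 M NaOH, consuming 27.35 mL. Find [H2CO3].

0.0129 M

n(NaOH) = 0.006754 x 0.02735 = 0.0001847 mol.
At the first equivalence point, 1 mol OH^- react per mol H2CO3, so n(H2CO3) = 0.0001847 / 1 = 0.0001847 mol.
[H2CO3] = 0.0001847 / 0.01429 L = 0.0129 M.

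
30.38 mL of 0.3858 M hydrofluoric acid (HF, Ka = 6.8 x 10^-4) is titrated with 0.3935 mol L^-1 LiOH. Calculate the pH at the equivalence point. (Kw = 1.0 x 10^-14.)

8.23

n(HF) = 0.3858 x 0.03038 = 0.01172 mol; V(LiOH) at equivalence = 0.01172/0.3935 = 0.02979 L.
At equivalence all the acid is converted to F-; total volume = 0.03038 + 0.02979 = 0.06017 L, so [F-] = 0.01172/0.06017 = 0.1948 M.
Kb = Kw/Ka = 1.0e-14 / 6.8 x 10^-4 = 1.47e-11.
[OH^-] = sqrt(Kb x [F-]) = sqrt(1.47e-11 x 0.1948) = 1.69e-6 M.
pOH = 5.77, so pH = 14.00 - 5.77 = 8.23.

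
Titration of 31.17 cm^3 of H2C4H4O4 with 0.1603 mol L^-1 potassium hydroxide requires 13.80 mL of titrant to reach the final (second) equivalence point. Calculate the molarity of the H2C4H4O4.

0.0355 M

n(KOH) = 0.1603 x 0.01380 = 0.002212 mol.
At the final (second) equivalence point, 2 mol OH^- react per mol H2C4H4O4, so n(H2C4H4O4) = 0.002212 / 2 = 0.001106 mol.
[H2C4H4O4] = 0.001106 / 0.03117 L = 0.0355 M.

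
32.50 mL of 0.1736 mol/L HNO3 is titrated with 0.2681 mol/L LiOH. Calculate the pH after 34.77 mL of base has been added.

12.74

n(acid) = 0.1736 x 0.03250 = 0.005642 mol; n(LiOH) added = 0.2681 x 0.03477 = 0.009322 mol.
Base is in excess by 0.009322 - 0.005642 = 0.003680 mol in a total volume of 0.06727 L.
[OH^-] = 0.003680/0.06727 = 0.05470 M, so pOH = 1.26 and pH = 14.00 - 1.26 = 12.74.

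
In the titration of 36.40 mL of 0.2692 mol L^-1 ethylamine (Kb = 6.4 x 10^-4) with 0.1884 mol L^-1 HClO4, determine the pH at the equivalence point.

n(C2H5NH2) = 0.2692 x 0.03640 = 0.009799 mol; V(HClO4) at equivalence = 0.009799/0.1884 = 0.05201 L.
At equivalence the base is fully converted to C2H5NH3+; total volume = 0.08841 L, so [C2H5NH3+] = 0.009799/0.08841 = 0.1108 M.
Ka(C2H5NH3+) = Kw/Kb = 1.0e-14 / 6.4 x 10^-4 = 1.56e-11.
[H^+] = sqrt(Ka x [C2H5NH3+]) = sqrt(1.56e-11 x 0.1108) = 1.32e-6 M.
pH = -log(1.32e-6) = 5.88.

5.88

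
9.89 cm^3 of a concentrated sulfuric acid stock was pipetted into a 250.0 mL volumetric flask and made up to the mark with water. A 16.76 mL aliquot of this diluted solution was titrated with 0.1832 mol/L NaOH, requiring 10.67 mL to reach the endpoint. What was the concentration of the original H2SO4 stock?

n(NaOH) = 0.1832 x 0.01067 = 0.001955 mol.
n(H2SO4) in the aliquot = 0.001955 x 1/2 = 0.0009774 mol.
[diluted H2SO4] = 0.0009774 / 0.01676 = 0.05832 M.
Dilution factor = 250.0/9.890 = 25.28, so [stock] = 0.05832 x 25.28 = 1.47 M.

1.47 M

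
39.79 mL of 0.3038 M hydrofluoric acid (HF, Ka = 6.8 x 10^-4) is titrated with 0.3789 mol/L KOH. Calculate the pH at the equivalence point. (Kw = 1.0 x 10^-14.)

8.20

n(HF) = 0.3038 x 0.03979 = 0.01209 mol; V(KOH) at equivalence = 0.01209/0.3789 = 0.03190 L.
At equivalence all the acid is converted to F-; total volume = 0.03979 + 0.03190 = 0.07169 L, so [F-] = 0.01209/0.07169 = 0.1686 M.
Kb = Kw/Ka = 1.0e-14 / 6.8 x 10^-4 = 1.47e-11.
[OH^-] = sqrt(Kb x [F-]) = sqrt(1.47e-11 x 0.1686) = 1.57e-6 M.
pOH = 5.80, so pH = 14.00 - 5.80 = 8.20.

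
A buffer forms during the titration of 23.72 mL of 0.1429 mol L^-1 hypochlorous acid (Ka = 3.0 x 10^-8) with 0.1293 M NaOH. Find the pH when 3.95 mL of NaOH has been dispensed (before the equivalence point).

Initial n(HClO) = 0.1429 x 0.02372 = 0.003390 mol.
n(NaOH) added = 0.1293 x 0.003950 = 0.0005107 mol, converting that many moles of HClO to ClO-.
Remaining n(HClO) = 0.002879 mol; n(ClO-) = 0.0005107 mol.
By Henderson-Hasselbalch, pH = pKa + log([A^-]/[HA]) = 7.52 + log(0.0005107/0.002879) = 7.52 + (-0.75) = 6.77.

6.77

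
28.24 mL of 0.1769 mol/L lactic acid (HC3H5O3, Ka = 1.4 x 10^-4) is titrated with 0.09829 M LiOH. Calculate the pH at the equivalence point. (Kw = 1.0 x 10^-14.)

8.33

n(HC3H5O3) = 0.1769 x 0.02824 = 0.004996 mol; V(LiOH) at equivalence = 0.004996/0.09829 = 0.05083 L.
At equivalence all the acid is converted to C3H5O3-; total volume = 0.02824 + 0.05083 = 0.07907 L, so [C3H5O3-] = 0.004996/0.07907 = 0.06318 M.
Kb = Kw/Ka = 1.0e-14 / 1.4 x 10^-4 = 7.14e-11.
[OH^-] = sqrt(Kb x [C3H5O3-]) = sqrt(7.14e-11 x 0.06318) = 2.12e-6 M.
pOH = 5.67, so pH = 14.00 - 5.67 = 8.33.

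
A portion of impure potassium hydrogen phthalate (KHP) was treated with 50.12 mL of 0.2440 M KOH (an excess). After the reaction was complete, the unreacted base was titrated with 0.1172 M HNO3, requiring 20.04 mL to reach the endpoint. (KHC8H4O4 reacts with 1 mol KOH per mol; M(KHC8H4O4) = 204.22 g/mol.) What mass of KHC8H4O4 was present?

Total n(KOH) added = 0.2440 x 0.05012 = 0.01223 mol.
n(HNO3) used = 0.1172 x 0.02004 = 0.002349 mol, which equals the excess n(KOH).
So n(KOH) consumed by the sample = 0.01223 - 0.002349 = 0.009881 mol.
n(KHC8H4O4) = 0.009881 / 1 = 0.009881 mol.
mass = 0.009881 mol x 204.22 g/mol = 2.02 g.

2.02 g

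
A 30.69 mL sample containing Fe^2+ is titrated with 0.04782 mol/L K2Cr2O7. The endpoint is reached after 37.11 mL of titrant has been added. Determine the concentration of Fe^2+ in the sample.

n(K2Cr2O7) = 0.04782 x 0.03711 = 0.001775 mol.
From the balanced equation, 1 mol K2Cr2O7 reacts with 6 mol Fe^2+, so n(Fe^2+) = 0.001775 x 6/1 = 0.01065 mol.
[Fe^2+] = 0.01065 / 0.03069 L = 0.347 M.

0.347 M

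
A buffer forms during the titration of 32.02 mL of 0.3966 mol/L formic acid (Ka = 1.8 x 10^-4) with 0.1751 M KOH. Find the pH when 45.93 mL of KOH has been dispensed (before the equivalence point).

Initial n(HCOOH) = 0.3966 x 0.03202 = 0.01270 mol.
n(KOH) added = 0.1751 x 0.04593 = 0.008042 mol, converting that many moles of HCOOH to HCOO-.
Remaining n(HCOOH) = 0.004657 mol; n(HCOO-) = 0.008042 mol.
By Henderson-Hasselbalch, pH = pKa + log([A^-]/[HA]) = 3.74 + log(0.008042/0.004657) = 3.74 + (+0.24) = 3.98.

3.98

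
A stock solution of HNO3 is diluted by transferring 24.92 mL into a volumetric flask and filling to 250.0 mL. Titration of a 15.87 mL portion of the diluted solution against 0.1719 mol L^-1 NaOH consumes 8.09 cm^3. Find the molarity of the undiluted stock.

0.879 M

n(NaOH) = 0.1719 x 0.008090 = 0.001391 mol.
n(HNO3) in the aliquot = 0.001391 mol.
[diluted HNO3] = 0.001391 / 0.01587 = 0.08763 M.
Dilution factor = 250.0/24.92 = 10.03, so [stock] = 0.08763 x 10.03 = 0.879 M.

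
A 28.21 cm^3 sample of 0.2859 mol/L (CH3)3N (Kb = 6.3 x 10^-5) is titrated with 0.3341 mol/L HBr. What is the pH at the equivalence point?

5.31

n((CH3)3N) = 0.2859 x 0.02821 = 0.008065 mol; V(HBr) at equivalence = 0.008065/0.3341 = 0.02414 L.
At equivalence the base is fully converted to (CH3)3NH+; total volume = 0.05235 L, so [(CH3)3NH+] = 0.008065/0.05235 = 0.1541 M.
Ka((CH3)3NH+) = Kw/Kb = 1.0e-14 / 6.3 x 10^-5 = 1.59e-10.
[H^+] = sqrt(Ka x [(CH3)3NH+]) = sqrt(1.59e-10 x 0.1541) = 4.95e-6 M.
pH = -log(4.95e-6) = 5.31.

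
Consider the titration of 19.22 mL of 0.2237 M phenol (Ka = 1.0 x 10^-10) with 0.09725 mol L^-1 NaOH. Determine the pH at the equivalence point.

11.42

n(C6H5OH) = 0.2237 x 0.01922 = 0.004300 mol; V(NaOH) at equivalence = 0.004300/0.09725 = 0.04421 L.
At equivalence all the acid is converted to C6H5O-; total volume = 0.01922 + 0.04421 = 0.06343 L, so [C6H5O-] = 0.004300/0.06343 = 0.06778 M.
Kb = Kw/Ka = 1.0e-14 / 1.0 x 10^-10 = 0.000100.
[OH^-] = sqrt(Kb x [C6H5O-]) = sqrt(0.000100 x 0.06778) = 0.00260 M.
pOH = 2.58, so pH = 14.00 - 2.58 = 11.42.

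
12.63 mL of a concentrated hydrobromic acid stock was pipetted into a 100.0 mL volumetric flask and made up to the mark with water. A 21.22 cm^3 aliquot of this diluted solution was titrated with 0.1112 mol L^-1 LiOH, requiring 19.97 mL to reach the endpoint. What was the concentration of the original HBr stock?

0.829 M

n(LiOH) = 0.1112 x 0.01997 = 0.002221 mol.
n(HBr) in the aliquot = 0.002221 mol.
[diluted HBr] = 0.002221 / 0.02122 = 0.1046 M.
Dilution factor = 100.0/12.63 = 7.918, so [stock] = 0.1046 x 7.918 = 0.829 M.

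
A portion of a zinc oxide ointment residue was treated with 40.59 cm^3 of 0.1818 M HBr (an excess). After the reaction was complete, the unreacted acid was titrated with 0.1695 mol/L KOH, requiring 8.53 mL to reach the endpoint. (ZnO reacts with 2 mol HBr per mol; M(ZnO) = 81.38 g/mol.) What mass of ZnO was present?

Total n(HBr) added = 0.1818 x 0.04059 = 0.007379 mol.
n(KOH) used = 0.1695 x 0.008530 = 0.001446 mol, which equals the excess n(HBr).
So n(HBr) consumed by the sample = 0.007379 - 0.001446 = 0.005933 mol.
n(ZnO) = 0.005933 / 2 = 0.002967 mol.
mass = 0.002967 mol x 81.38 g/mol = 0.241 g.

0.241 g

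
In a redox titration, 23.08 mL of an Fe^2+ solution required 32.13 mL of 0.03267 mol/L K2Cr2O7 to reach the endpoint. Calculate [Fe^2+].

0.273 M

n(K2Cr2O7) = 0.03267 x 0.03213 = 0.001050 mol.
From the balanced equation, 1 mol K2Cr2O7 reacts with 6 mol Fe^2+, so n(Fe^2+) = 0.001050 x 6/1 = 0.006298 mol.
[Fe^2+] = 0.006298 / 0.02308 L = 0.273 M.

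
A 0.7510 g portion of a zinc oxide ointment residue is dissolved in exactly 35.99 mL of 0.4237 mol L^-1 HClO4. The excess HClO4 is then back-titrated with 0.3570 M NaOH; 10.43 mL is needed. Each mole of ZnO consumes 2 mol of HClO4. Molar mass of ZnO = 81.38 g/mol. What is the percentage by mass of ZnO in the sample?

62.4%

Total n(HClO4) added = 0.4237 x 0.03599 = 0.01525 mol.
n(NaOH) used = 0.3570 x 0.01043 = 0.003724 mol, which equals the excess n(HClO4).
So n(HClO4) consumed by the sample = 0.01525 - 0.003724 = 0.01153 mol.
n(ZnO) = 0.01153 / 2 = 0.005763 mol.
mass ZnO = 0.005763 x 81.38 = 0.4690 g, so %ZnO = 0.4690/0.7510 x 100 = 62.4%.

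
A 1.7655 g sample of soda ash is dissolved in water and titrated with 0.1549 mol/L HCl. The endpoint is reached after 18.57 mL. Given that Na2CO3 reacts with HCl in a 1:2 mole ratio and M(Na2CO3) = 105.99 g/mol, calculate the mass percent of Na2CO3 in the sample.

8.63%

n(HCl) = 0.1549 x 0.01857 = 0.002876 mol.
n(Na2CO3) = 0.002876 / 2 = 0.001438 mol.
mass of Na2CO3 = 0.001438 x 105.99 = 0.1524 g.
% purity = 0.1524 / 1.7655 x 100 = 8.63%.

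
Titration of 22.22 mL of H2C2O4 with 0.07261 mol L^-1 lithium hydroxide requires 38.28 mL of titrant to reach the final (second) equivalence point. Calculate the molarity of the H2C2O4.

0.0625 M

n(LiOH) = 0.07261 x 0.03828 = 0.002780 mol.
At the final (second) equivalence point, 2 mol OH^- react per mol H2C2O4, so n(H2C2O4) = 0.002780 / 2 = 0.001390 mol.
[H2C2O4] = 0.001390 / 0.02222 L = 0.0625 M.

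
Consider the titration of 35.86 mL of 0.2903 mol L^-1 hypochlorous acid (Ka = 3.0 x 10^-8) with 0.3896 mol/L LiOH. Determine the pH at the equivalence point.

10.37

n(HClO) = 0.2903 x 0.03586 = 0.01041 mol; V(LiOH) at equivalence = 0.01041/0.3896 = 0.02672 L.
At equivalence all the acid is converted to ClO-; total volume = 0.03586 + 0.02672 = 0.06258 L, so [ClO-] = 0.01041/0.06258 = 0.1663 M.
Kb = Kw/Ka = 1.0e-14 / 3.0 x 10^-8 = 3.33e-7.
[OH^-] = sqrt(Kb x [ClO-]) = sqrt(3.33e-7 x 0.1663) = 0.000235 M.
pOH = 3.63, so pH = 14.00 - 3.63 = 10.37.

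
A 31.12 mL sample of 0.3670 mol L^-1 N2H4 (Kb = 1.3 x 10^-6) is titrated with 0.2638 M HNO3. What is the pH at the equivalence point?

n(N2H4) = 0.3670 x 0.03112 = 0.01142 mol; V(HNO3) at equivalence = 0.01142/0.2638 = 0.04329 L.
At equivalence the base is fully converted to N2H5+; total volume = 0.07441 L, so [N2H5+] = 0.01142/0.07441 = 0.1535 M.
Ka(N2H5+) = Kw/Kb = 1.0e-14 / 1.3 x 10^-6 = 7.69e-9.
[H^+] = sqrt(Ka x [N2H5+]) = sqrt(7.69e-9 x 0.1535) = 3.44e-5 M.
pH = -log(3.44e-5) = 4.46.

4.46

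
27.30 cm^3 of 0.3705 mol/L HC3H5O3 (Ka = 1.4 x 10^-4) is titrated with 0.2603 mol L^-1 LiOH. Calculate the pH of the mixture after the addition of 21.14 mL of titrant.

Initial n(HC3H5O3) = 0.3705 x 0.02730 = 0.01011 mol.
n(LiOH) added = 0.2603 x 0.02114 = 0.005503 mol, converting that many moles of HC3H5O3 to C3H5O3-.
Remaining n(HC3H5O3) = 0.004612 mol; n(C3H5O3-) = 0.005503 mol.
By Henderson-Hasselbalch, pH = pKa + log([A^-]/[HA]) = 3.85 + log(0.005503/0.004612) = 3.85 + (+0.08) = 3.93.

3.93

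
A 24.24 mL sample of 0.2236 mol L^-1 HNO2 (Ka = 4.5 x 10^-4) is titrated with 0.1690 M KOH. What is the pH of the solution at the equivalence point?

n(HNO2) = 0.2236 x 0.02424 = 0.005420 mol; V(KOH) at equivalence = 0.005420/0.1690 = 0.03207 L.
At equivalence all the acid is converted to NO2-; total volume = 0.02424 + 0.03207 = 0.05631 L, so [NO2-] = 0.005420/0.05631 = 0.09625 M.
Kb = Kw/Ka = 1.0e-14 / 4.5 x 10^-4 = 2.22e-11.
[OH^-] = sqrt(Kb x [NO2-]) = sqrt(2.22e-11 x 0.09625) = 1.46e-6 M.
pOH = 5.83, so pH = 14.00 - 5.83 = 8.17.

8.17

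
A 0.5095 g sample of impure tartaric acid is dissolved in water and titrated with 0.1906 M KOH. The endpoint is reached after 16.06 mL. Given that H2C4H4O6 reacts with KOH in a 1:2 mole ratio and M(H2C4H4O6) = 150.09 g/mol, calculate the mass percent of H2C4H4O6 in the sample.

n(KOH) = 0.1906 x 0.01606 = 0.003061 mol.
n(H2C4H4O6) = 0.003061 / 2 = 0.001531 mol.
mass of H2C4H4O6 = 0.001531 x 150.09 = 0.2297 g.
% purity = 0.2297 / 0.5095 x 100 = 45.1%.

45.1%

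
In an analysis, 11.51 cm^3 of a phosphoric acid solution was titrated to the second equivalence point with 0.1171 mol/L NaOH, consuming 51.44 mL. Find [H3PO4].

n(NaOH) = 0.1171 x 0.05144 = 0.006024 mol.
At the second equivalence point, 2 mol OH^- react per mol H3PO4, so n(H3PO4) = 0.006024 / 2 = 0.003012 mol.
[H3PO4] = 0.003012 / 0.01151 L = 0.262 M.

0.262 M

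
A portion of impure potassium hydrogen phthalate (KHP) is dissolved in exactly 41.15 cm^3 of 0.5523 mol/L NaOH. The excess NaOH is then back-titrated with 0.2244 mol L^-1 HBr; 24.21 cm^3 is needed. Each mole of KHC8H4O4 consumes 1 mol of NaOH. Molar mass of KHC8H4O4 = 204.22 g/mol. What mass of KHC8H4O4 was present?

3.53 g

Total n(NaOH) added = 0.5523 x 0.04115 = 0.02273 mol.
n(HBr) used = 0.2244 x 0.02421 = 0.005433 mol, which equals the excess n(NaOH).
So n(NaOH) consumed by the sample = 0.02273 - 0.005433 = 0.01729 mol.
n(KHC8H4O4) = 0.01729 / 1 = 0.01729 mol.
mass = 0.01729 mol x 204.22 g/mol = 3.53 g.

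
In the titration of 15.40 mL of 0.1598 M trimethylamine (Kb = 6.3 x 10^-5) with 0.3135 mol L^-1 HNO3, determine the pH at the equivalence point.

n((CH3)3N) = 0.1598 x 0.01540 = 0.002461 mol; V(HNO3) at equivalence = 0.002461/0.3135 = 0.007850 L.
At equivalence the base is fully converted to (CH3)3NH+; total volume = 0.02325 L, so [(CH3)3NH+] = 0.002461/0.02325 = 0.1058 M.
Ka((CH3)3NH+) = Kw/Kb = 1.0e-14 / 6.3 x 10^-5 = 1.59e-10.
[H^+] = sqrt(Ka x [(CH3)3NH+]) = sqrt(1.59e-10 x 0.1058) = 4.10e-6 M.
pH = -log(4.10e-6) = 5.39.

5.39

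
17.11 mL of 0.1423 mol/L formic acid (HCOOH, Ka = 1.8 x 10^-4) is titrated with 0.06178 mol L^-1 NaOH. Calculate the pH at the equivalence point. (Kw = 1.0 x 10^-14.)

n(HCOOH) = 0.1423 x 0.01711 = 0.002435 mol; V(NaOH) at equivalence = 0.002435/0.06178 = 0.03941 L.
At equivalence all the acid is converted to HCOO-; total volume = 0.01711 + 0.03941 = 0.05652 L, so [HCOO-] = 0.002435/0.05652 = 0.04308 M.
Kb = Kw/Ka = 1.0e-14 / 1.8 x 10^-4 = 5.56e-11.
[OH^-] = sqrt(Kb x [HCOO-]) = sqrt(5.56e-11 x 0.04308) = 1.55e-6 M.
pOH = 5.81, so pH = 14.00 - 5.81 = 8.19.

8.19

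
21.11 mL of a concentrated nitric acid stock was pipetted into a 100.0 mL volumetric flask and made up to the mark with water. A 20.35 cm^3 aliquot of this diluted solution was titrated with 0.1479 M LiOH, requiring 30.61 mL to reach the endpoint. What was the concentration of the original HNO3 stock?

n(LiOH) = 0.1479 x 0.03061 = 0.004527 mol.
n(HNO3) in the aliquot = 0.004527 mol.
[diluted HNO3] = 0.004527 / 0.02035 = 0.2225 M.
Dilution factor = 100.0/21.11 = 4.737, so [stock] = 0.2225 x 4.737 = 1.05 M.

1.05 M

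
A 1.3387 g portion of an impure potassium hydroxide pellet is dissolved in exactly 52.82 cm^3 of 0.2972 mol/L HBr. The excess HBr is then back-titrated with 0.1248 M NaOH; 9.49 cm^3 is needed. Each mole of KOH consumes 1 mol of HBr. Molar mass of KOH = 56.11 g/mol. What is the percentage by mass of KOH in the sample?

60.8%

Total n(HBr) added = 0.2972 x 0.05282 = 0.01570 mol.
n(NaOH) used = 0.1248 x 0.009490 = 0.001184 mol, which equals the excess n(HBr).
So n(HBr) consumed by the sample = 0.01570 - 0.001184 = 0.01451 mol.
n(KOH) = 0.01451 / 1 = 0.01451 mol.
mass KOH = 0.01451 x 56.11 = 0.8144 g, so %KOH = 0.8144/1.3387 x 100 = 60.8%.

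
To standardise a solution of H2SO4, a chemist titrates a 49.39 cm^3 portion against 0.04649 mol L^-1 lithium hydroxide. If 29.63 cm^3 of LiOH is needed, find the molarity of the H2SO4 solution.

0.0139 M

n(LiOH) delivered = 0.04649 x 0.02963 = 0.001377 mol.
The reaction is 1 H2SO4 + 2 LiOH, so n(H2SO4) = 0.001377 x 1/2 = 0.0006887 mol.
[H2SO4] = 0.0006887 mol / 0.04939 L = 0.0139 M.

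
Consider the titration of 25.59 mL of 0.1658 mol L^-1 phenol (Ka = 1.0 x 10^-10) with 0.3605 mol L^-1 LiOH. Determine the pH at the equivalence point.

n(C6H5OH) = 0.1658 x 0.02559 = 0.004243 mol; V(LiOH) at equivalence = 0.004243/0.3605 = 0.01177 L.
At equivalence all the acid is converted to C6H5O-; total volume = 0.02559 + 0.01177 = 0.03736 L, so [C6H5O-] = 0.004243/0.03736 = 0.1136 M.
Kb = Kw/Ka = 1.0e-14 / 1.0 x 10^-10 = 0.000100.
[OH^-] = sqrt(Kb x [C6H5O-]) = sqrt(0.000100 x 0.1136) = 0.00337 M.
pOH = 2.47, so pH = 14.00 - 2.47 = 11.53.

11.53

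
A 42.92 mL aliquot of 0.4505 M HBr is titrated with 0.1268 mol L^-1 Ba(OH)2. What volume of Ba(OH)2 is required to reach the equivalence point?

n(HBr) = 0.4505 mol/L x 0.04292 L = 0.01934 mol.
The neutralisation is 2 HBr : 1 Ba(OH)2, so n(Ba(OH)2) = 0.01934 x 1/2 = 0.009668 mol.
V(Ba(OH)2) = 0.009668 / 0.1268 = 0.07624 L = 76.2 mL.

76.2 mL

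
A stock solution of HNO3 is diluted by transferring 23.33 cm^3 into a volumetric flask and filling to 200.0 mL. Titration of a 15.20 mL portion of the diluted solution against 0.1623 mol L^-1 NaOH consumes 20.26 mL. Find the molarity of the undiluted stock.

n(NaOH) = 0.1623 x 0.02026 = 0.003288 mol.
n(HNO3) in the aliquot = 0.003288 mol.
[diluted HNO3] = 0.003288 / 0.01520 = 0.2163 M.
Dilution factor = 200.0/23.33 = 8.573, so [stock] = 0.2163 x 8.573 = 1.85 M.

1.85 M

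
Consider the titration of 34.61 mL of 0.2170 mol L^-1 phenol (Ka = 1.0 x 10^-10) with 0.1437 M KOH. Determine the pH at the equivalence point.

11.47

n(C6H5OH) = 0.2170 x 0.03461 = 0.007510 mol; V(KOH) at equivalence = 0.007510/0.1437 = 0.05226 L.
At equivalence all the acid is converted to C6H5O-; total volume = 0.03461 + 0.05226 = 0.08687 L, so [C6H5O-] = 0.007510/0.08687 = 0.08645 M.
Kb = Kw/Ka = 1.0e-14 / 1.0 x 10^-10 = 0.000100.
[OH^-] = sqrt(Kb x [C6H5O-]) = sqrt(0.000100 x 0.08645) = 0.00294 M.
pOH = 2.53, so pH = 14.00 - 2.53 = 11.47.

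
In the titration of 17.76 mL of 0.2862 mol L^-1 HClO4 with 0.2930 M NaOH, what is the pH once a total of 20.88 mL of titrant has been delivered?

12.43

n(acid) = 0.2862 x 0.01776 = 0.005083 mol; n(NaOH) added = 0.2930 x 0.02088 = 0.006118 mol.
Base is in excess by 0.006118 - 0.005083 = 0.001035 mol in a total volume of 0.03864 L.
[OH^-] = 0.001035/0.03864 = 0.02678 M, so pOH = 1.57 and pH = 14.00 - 1.57 = 12.43.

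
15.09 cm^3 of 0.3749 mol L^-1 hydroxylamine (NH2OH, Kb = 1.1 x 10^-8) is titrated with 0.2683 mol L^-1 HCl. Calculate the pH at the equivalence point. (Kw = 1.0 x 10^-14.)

3.42

n(NH2OH) = 0.3749 x 0.01509 = 0.005657 mol; V(HCl) at equivalence = 0.005657/0.2683 = 0.02109 L.
At equivalence the base is fully converted to NH3OH+; total volume = 0.03618 L, so [NH3OH+] = 0.005657/0.03618 = 0.1564 M.
Ka(NH3OH+) = Kw/Kb = 1.0e-14 / 1.1 x 10^-8 = 9.09e-7.
[H^+] = sqrt(Ka x [NH3OH+]) = sqrt(9.09e-7 x 0.1564) = 0.000377 M.
pH = -log(0.000377) = 3.42.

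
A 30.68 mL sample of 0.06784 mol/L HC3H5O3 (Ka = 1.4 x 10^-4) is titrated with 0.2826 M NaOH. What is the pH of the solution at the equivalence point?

8.30

n(HC3H5O3) = 0.06784 x 0.03068 = 0.002081 mol; V(NaOH) at equivalence = 0.002081/0.2826 = 0.007365 L.
At equivalence all the acid is converted to C3H5O3-; total volume = 0.03068 + 0.007365 = 0.03804 L, so [C3H5O3-] = 0.002081/0.03804 = 0.05471 M.
Kb = Kw/Ka = 1.0e-14 / 1.4 x 10^-4 = 7.14e-11.
[OH^-] = sqrt(Kb x [C3H5O3-]) = sqrt(7.14e-11 x 0.05471) = 1.98e-6 M.
pOH = 5.70, so pH = 14.00 - 5.70 = 8.30.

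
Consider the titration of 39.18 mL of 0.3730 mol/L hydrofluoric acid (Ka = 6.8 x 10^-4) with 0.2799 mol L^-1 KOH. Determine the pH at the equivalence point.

n(HF) = 0.3730 x 0.03918 = 0.01461 mol; V(KOH) at equivalence = 0.01461/0.2799 = 0.05221 L.
At equivalence all the acid is converted to F-; total volume = 0.03918 + 0.05221 = 0.09139 L, so [F-] = 0.01461/0.09139 = 0.1599 M.
Kb = Kw/Ka = 1.0e-14 / 6.8 x 10^-4 = 1.47e-11.
[OH^-] = sqrt(Kb x [F-]) = sqrt(1.47e-11 x 0.1599) = 1.53e-6 M.
pOH = 5.81, so pH = 14.00 - 5.81 = 8.19.

8.19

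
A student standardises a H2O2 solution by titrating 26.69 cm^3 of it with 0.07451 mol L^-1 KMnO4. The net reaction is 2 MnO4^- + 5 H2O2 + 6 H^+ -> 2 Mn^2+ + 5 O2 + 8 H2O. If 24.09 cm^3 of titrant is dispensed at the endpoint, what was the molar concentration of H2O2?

n(KMnO4) = 0.07451 x 0.02409 = 0.001795 mol.
From the balanced equation, 2 mol KMnO4 reacts with 5 mol H2O2, so n(H2O2) = 0.001795 x 5/2 = 0.004487 mol.
[H2O2] = 0.004487 / 0.02669 L = 0.168 M.

0.168 M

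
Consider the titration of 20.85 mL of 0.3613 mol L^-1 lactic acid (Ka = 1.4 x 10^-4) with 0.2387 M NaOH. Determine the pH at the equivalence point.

8.51

n(HC3H5O3) = 0.3613 x 0.02085 = 0.007533 mol; V(NaOH) at equivalence = 0.007533/0.2387 = 0.03156 L.
At equivalence all the acid is converted to C3H5O3-; total volume = 0.02085 + 0.03156 = 0.05241 L, so [C3H5O3-] = 0.007533/0.05241 = 0.1437 M.
Kb = Kw/Ka = 1.0e-14 / 1.4 x 10^-4 = 7.14e-11.
[OH^-] = sqrt(Kb x [C3H5O3-]) = sqrt(7.14e-11 x 0.1437) = 3.20e-6 M.
pOH = 5.49, so pH = 14.00 - 5.49 = 8.51.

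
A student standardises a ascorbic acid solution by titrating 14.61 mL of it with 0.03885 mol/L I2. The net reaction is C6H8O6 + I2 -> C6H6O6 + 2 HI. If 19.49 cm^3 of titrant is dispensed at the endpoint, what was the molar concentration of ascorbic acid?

0.0518 M

n(I2) = 0.03885 x 0.01949 = 0.0007572 mol.
From the balanced equation, 1 mol I2 reacts with 1 mol ascorbic acid, so n(ascorbic acid) = 0.0007572 x 1/1 = 0.0007572 mol.
[ascorbic acid] = 0.0007572 / 0.01461 L = 0.0518 M.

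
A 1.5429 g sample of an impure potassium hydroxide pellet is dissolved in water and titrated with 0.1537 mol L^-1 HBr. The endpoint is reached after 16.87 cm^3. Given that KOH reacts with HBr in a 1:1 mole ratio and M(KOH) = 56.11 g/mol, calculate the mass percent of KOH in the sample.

n(HBr) = 0.1537 x 0.01687 = 0.002593 mol.
n(KOH) = 0.002593 / 1 = 0.002593 mol.
mass of KOH = 0.002593 x 56.11 = 0.1455 g.
% purity = 0.1455 / 1.5429 x 100 = 9.43%.

9.43%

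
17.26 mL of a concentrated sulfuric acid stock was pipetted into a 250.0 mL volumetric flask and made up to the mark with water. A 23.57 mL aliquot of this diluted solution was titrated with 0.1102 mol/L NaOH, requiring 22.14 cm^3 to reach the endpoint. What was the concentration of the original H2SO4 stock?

n(NaOH) = 0.1102 x 0.02214 = 0.002440 mol.
n(H2SO4) in the aliquot = 0.002440 x 1/2 = 0.001220 mol.
[diluted H2SO4] = 0.001220 / 0.02357 = 0.05176 M.
Dilution factor = 250.0/17.26 = 14.48, so [stock] = 0.05176 x 14.48 = 0.750 M.

0.750 M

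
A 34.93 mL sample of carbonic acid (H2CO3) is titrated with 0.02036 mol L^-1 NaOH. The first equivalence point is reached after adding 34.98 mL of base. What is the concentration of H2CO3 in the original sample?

0.0204 M

n(NaOH) = 0.02036 x 0.03498 = 0.0007122 mol.
At the first equivalence point, 1 mol OH^- react per mol H2CO3, so n(H2CO3) = 0.0007122 / 1 = 0.0007122 mol.
[H2CO3] = 0.0007122 / 0.03493 L = 0.0204 M.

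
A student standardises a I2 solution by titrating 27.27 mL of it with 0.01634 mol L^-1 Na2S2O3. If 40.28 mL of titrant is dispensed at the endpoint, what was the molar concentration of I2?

n(Na2S2O3) = 0.01634 x 0.04028 = 0.0006582 mol.
From the balanced equation, 2 mol Na2S2O3 reacts with 1 mol I2, so n(I2) = 0.0006582 x 1/2 = 0.0003291 mol.
[I2] = 0.0003291 / 0.02727 L = 0.0121 M.

0.0121 M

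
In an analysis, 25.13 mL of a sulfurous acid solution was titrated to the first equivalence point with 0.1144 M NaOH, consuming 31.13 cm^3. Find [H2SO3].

0.142 M

n(NaOH) = 0.1144 x 0.03113 = 0.003561 mol.
At the first equivalence point, 1 mol OH^- react per mol H2SO3, so n(H2SO3) = 0.003561 / 1 = 0.003561 mol.
[H2SO3] = 0.003561 / 0.02513 L = 0.142 M.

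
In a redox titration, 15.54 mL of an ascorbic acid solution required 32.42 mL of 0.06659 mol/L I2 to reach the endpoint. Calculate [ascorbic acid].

0.139 M

n(I2) = 0.06659 x 0.03242 = 0.002159 mol.
From the balanced equation, 1 mol I2 reacts with 1 mol ascorbic acid, so n(ascorbic acid) = 0.002159 x 1/1 = 0.002159 mol.
[ascorbic acid] = 0.002159 / 0.01554 L = 0.139 M.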